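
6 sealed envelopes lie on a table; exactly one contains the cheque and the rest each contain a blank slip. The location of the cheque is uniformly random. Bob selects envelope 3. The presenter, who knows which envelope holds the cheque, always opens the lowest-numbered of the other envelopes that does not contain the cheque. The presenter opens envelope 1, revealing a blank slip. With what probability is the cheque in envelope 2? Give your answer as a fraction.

1/5

Condition on the true location of the cheque.
If it is in envelope 1 (prior 1/6): the presenter opened envelope 1, so this case is ruled out; weight (1/6)·0 = 0.
If it is in any of envelopes 2, 3, 4, 5, and 6 (prior 1/6 each): envelope 1 is the lowest-numbered option available, probability 1; weight (1/6)·1 = 1/6 each.
The weights sum to 5/6.
So P(the cheque in envelope 2 | the presenter opened envelope 1) = (1/6) / (5/6) = 1/5.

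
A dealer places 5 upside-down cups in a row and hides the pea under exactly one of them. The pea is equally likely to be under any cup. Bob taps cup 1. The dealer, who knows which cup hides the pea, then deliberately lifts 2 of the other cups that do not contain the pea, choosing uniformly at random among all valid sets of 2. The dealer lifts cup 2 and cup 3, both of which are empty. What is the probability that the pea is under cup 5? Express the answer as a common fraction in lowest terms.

Condition on the true location of the pea.
If it is under cup 1 (prior 1/5): the dealer has 6 equally likely choices, so probability 1/6; weight (1/5)·(1/6) = 1/30.
If it is under either of cups 2 and 3 (prior 1/5 each): that cup was opened and seen not to hold the prize — ruled out; weight (1/5)·0 = 0 each.
If it is under either of cups 4 and 5 (prior 1/5 each): the dealer has 3 equally likely choices, so probability 1/3; weight (1/5)·(1/3) = 1/15 each.
The weights sum to 1/6.
So P(the pea under cup 5 | the dealer opened cup 2 and cup 3) = (1/15) / (1/6) = 2/5.

2/5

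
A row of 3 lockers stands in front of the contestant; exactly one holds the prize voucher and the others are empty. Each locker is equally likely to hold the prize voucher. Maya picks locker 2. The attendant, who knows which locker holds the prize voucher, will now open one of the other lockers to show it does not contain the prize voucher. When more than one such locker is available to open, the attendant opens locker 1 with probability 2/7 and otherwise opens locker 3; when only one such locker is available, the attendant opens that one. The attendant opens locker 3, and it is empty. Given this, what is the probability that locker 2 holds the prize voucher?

Apply Bayes' rule, conditioning on where the prize voucher actually is.
If it is in locker 1 (prior 1/3): only locker 3 is available, probability 1; weight (1/3)·1 = 1/3.
If it is in locker 2 (prior 1/3): locker 1 is available but not opened, probability 5/7; weight (1/3)·(5/7) = 5/21.
If it is in locker 3 (prior 1/3): the attendant opened locker 3, so this case is ruled out; weight (1/3)·0 = 0.
The weights sum to 4/7.
So P(the prize voucher in locker 2 | the attendant opened locker 3) = (5/21) / (4/7) = 5/12.

5/12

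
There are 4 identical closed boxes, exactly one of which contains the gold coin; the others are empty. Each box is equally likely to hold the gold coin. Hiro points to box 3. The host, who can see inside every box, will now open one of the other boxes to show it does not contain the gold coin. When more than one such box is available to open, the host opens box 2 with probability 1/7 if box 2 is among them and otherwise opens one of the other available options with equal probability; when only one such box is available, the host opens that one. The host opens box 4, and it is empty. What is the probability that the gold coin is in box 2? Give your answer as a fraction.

7/25

Condition on the true location of the gold coin.
If it is in box 1 (prior 1/4): box 2 is available but not opened, probability 6/7; weight (1/4)·(6/7) = 3/14.
If it is in box 2 (prior 1/4): box 2 holds the prize so is unavailable; the host chooses uniformly among the 2 others, probability 1/2; weight (1/4)·(1/2) = 1/8.
If it is in box 3 (prior 1/4): box 2 is available but not opened; box 4 gets probability (1 − 1/7)/2 = 3/7; weight (1/4)·(3/7) = 3/28.
If it is in box 4 (prior 1/4): the host opened box 4, so this case is ruled out; weight (1/4)·0 = 0.
The weights sum to 25/56.
So P(the gold coin in box 2 | the host opened box 4) = (1/8) / (25/56) = 7/25.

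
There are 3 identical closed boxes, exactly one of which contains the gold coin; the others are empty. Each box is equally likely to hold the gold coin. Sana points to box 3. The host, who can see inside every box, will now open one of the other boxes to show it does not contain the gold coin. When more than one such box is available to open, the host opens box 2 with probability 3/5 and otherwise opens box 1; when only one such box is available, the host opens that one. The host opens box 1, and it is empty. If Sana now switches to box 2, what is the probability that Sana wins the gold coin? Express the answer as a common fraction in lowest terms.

Condition on the true location of the gold coin.
If it is in box 1 (prior 1/3): the host opened box 1, so this case is ruled out; weight (1/3)·0 = 0.
If it is in box 2 (prior 1/3): only box 1 is available, probability 1; weight (1/3)·1 = 1/3.
If it is in box 3 (prior 1/3): box 2 is available but not opened, probability 2/5; weight (1/3)·(2/5) = 2/15.
The weights sum to 7/15.
So P(the gold coin in box 2 | the host opened box 1) = (1/3) / (7/15) = 5/7.

5/7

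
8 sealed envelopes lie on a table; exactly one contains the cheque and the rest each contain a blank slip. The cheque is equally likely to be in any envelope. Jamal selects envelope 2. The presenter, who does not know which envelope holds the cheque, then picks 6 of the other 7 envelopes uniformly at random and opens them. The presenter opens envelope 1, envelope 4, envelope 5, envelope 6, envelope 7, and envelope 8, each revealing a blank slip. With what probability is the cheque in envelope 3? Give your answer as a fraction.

1/2

Apply Bayes' rule, conditioning on where the cheque actually is.
If it is in any of envelopes 1, 4, 5, 6, 7, and 8 (prior 1/8 each): that envelope was opened and seen not to hold the prize — ruled out; weight (1/8)·0 = 0 each.
If it is in either of envelopes 2 and 3 (prior 1/8 each): the presenter picks exactly this set with probability 1/7 regardless, and none is the prize; weight (1/8)·(1/7) = 1/56 each.
The weights sum to 1/28.
So P(the cheque in envelope 3 | the presenter opened envelope 1, envelope 4, envelope 5, envelope 6, envelope 7, and envelope 8) = (1/56) / (1/28) = 1/2.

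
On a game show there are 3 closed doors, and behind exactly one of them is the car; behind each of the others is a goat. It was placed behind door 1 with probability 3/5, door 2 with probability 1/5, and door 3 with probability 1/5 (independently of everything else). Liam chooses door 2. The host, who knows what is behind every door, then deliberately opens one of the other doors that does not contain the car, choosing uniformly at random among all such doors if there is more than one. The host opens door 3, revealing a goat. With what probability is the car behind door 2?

Condition on the true location of the car.
If it is behind door 1 (prior 3/5): the host has no choice, probability 1; weight (3/5)·1 = 3/5.
If it is behind door 2 (prior 1/5): the host has 2 equally likely choices, so probability 1/2; weight (1/5)·(1/2) = 1/10.
If it is behind door 3 (prior 1/5): the host opened door 3, so this case is ruled out; weight (1/5)·0 = 0.
The weights sum to 7/10.
So P(the car behind door 2 | the host opened door 3) = (1/10) / (7/10) = 1/7.

1/7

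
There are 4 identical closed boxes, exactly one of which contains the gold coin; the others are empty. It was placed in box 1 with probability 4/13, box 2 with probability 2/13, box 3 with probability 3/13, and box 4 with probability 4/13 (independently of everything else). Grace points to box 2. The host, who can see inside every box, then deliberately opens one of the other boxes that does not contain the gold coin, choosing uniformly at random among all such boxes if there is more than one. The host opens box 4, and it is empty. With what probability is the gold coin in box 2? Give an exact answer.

4/25

Condition on the true location of the gold coin.
If it is in box 1 (prior 4/13): the host has 2 equally likely choices, so probability 1/2; weight (4/13)·(1/2) = 2/13.
If it is in box 2 (prior 2/13): the host has 3 equally likely choices, so probability 1/3; weight (2/13)·(1/3) = 2/39.
If it is in box 3 (prior 3/13): the host has 2 equally likely choices, so probability 1/2; weight (3/13)·(1/2) = 3/26.
If it is in box 4 (prior 4/13): the host opened box 4, so this case is ruled out; weight (4/13)·0 = 0.
The weights sum to 25/78.
So P(the gold coin in box 2 | the host opened box 4) = (2/39) / (25/78) = 4/25.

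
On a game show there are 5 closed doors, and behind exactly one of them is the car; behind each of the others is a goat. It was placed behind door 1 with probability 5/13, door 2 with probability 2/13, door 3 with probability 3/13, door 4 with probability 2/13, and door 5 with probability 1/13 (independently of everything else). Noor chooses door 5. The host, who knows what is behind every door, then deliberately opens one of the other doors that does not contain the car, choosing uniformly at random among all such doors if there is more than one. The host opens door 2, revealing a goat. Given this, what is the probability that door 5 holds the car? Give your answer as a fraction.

Condition on the true location of the car.
If it is behind door 1 (prior 5/13): the host has 3 equally likely choices, so probability 1/3; weight (5/13)·(1/3) = 5/39.
If it is behind door 2 (prior 2/13): the host opened door 2, so this case is ruled out; weight (2/13)·0 = 0.
If it is behind door 3 (prior 3/13): the host has 3 equally likely choices, so probability 1/3; weight (3/13)·(1/3) = 1/13.
If it is behind door 4 (prior 2/13): the host has 3 equally likely choices, so probability 1/3; weight (2/13)·(1/3) = 2/39.
If it is behind door 5 (prior 1/13): the host has 4 equally likely choices, so probability 1/4; weight (1/13)·(1/4) = 1/52.
The weights sum to 43/156.
So P(the car behind door 5 | the host opened door 2) = (1/52) / (43/156) = 3/43.

3/43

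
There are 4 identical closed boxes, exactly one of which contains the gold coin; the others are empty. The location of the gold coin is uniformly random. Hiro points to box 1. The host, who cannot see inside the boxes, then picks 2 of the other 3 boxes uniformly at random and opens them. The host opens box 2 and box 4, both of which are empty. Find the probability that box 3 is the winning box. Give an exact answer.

Because the host chose which boxes to open without knowing where the gold coin is, the choice is independent of the prize location. Learning that none of the 2 opened boxes holds the gold coin simply rules out those 2 locations and leaves the remaining 2 boxes still equally likely by symmetry.
So P(the gold coin in box 3) = 1/2.

1/2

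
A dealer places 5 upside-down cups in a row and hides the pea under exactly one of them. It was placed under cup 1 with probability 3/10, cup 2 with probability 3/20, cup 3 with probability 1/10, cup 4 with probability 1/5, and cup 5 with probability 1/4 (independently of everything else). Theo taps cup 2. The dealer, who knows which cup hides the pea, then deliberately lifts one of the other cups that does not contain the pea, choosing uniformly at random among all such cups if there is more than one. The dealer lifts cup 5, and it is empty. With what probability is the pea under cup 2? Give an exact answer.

3/19

Apply Bayes' rule, conditioning on where the pea actually is.
If it is under cup 1 (prior 3/10): the dealer has 3 equally likely choices, so probability 1/3; weight (3/10)·(1/3) = 1/10.
If it is under cup 2 (prior 3/20): the dealer has 4 equally likely choices, so probability 1/4; weight (3/20)·(1/4) = 3/80.
If it is under cup 3 (prior 1/10): the dealer has 3 equally likely choices, so probability 1/3; weight (1/10)·(1/3) = 1/30.
If it is under cup 4 (prior 1/5): the dealer has 3 equally likely choices, so probability 1/3; weight (1/5)·(1/3) = 1/15.
If it is under cup 5 (prior 1/4): the dealer opened cup 5, so this case is ruled out; weight (1/4)·0 = 0.
The weights sum to 19/80.
So P(the pea under cup 2 | the dealer opened cup 5) = (3/80) / (19/80) = 3/19.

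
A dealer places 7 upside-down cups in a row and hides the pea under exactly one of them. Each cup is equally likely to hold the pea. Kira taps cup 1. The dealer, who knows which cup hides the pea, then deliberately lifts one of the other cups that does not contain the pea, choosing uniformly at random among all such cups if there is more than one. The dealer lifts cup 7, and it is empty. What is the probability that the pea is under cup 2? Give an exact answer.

6/35

Consider each possible location of the pea in turn.
If it is under cup 1 (prior 1/7): the dealer has 6 equally likely choices, so probability 1/6; weight (1/7)·(1/6) = 1/42.
If it is under any of cups 2, 3, 4, 5, and 6 (prior 1/7 each): the dealer has 5 equally likely choices, so probability 1/5; weight (1/7)·(1/5) = 1/35 each.
If it is under cup 7 (prior 1/7): the dealer opened cup 7, so this case is ruled out; weight (1/7)·0 = 0.
The weights sum to 1/6.
So P(the pea under cup 2 | the dealer opened cup 7) = (1/35) / (1/6) = 6/35.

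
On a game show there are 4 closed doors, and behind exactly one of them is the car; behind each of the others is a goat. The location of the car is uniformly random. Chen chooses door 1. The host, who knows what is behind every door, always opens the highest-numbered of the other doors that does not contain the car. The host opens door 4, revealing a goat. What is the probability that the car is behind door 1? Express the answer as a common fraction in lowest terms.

Apply Bayes' rule, conditioning on where the car actually is.
If it is behind any of doors 1, 2, and 3 (prior 1/4 each): door 4 is the highest-numbered option available, probability 1; weight (1/4)·1 = 1/4 each.
If it is behind door 4 (prior 1/4): the host opened door 4, so this case is ruled out; weight (1/4)·0 = 0.
The weights sum to 3/4.
So P(the car behind door 1 | the host opened door 4) = (1/4) / (3/4) = 1/3.

1/3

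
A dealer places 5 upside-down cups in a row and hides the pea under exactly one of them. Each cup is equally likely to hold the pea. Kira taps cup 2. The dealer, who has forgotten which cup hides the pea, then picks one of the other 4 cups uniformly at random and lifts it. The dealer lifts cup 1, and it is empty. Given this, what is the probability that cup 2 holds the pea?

1/4

Because the dealer chose which cup to lift without knowing where the pea is, the choice is independent of the prize location. Learning that cup 1 does not hold the pea simply rules out that one location and leaves the remaining 4 cups still equally likely by symmetry.
So P(the pea under cup 2) = 1/4.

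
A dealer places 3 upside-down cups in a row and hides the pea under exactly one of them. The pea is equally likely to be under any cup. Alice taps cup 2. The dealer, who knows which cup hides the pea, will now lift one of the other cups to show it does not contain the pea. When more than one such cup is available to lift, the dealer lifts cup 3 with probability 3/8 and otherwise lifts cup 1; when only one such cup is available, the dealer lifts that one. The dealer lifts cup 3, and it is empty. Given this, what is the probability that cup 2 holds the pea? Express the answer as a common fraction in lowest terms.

3/11

Condition on the true location of the pea.
If it is under cup 1 (prior 1/3): only cup 3 is available, probability 1; weight (1/3)·1 = 1/3.
If it is under cup 2 (prior 1/3): cup 3 is available, opened with probability 3/8; weight (1/3)·(3/8) = 1/8.
If it is under cup 3 (prior 1/3): the dealer opened cup 3, so this case is ruled out; weight (1/3)·0 = 0.
The weights sum to 11/24.
So P(the pea under cup 2 | the dealer opened cup 3) = (1/8) / (11/24) = 3/11.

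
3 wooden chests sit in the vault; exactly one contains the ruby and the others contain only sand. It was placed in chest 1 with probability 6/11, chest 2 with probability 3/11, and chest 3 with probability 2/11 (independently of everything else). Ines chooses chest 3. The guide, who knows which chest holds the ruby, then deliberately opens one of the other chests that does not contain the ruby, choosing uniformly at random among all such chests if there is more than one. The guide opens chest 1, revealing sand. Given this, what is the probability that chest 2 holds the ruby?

Condition on the true location of the ruby.
If it is in chest 1 (prior 6/11): the guide opened chest 1, so this case is ruled out; weight (6/11)·0 = 0.
If it is in chest 2 (prior 3/11): the guide has no choice, probability 1; weight (3/11)·1 = 3/11.
If it is in chest 3 (prior 2/11): the guide has 2 equally likely choices, so probability 1/2; weight (2/11)·(1/2) = 1/11.
The weights sum to 4/11.
So P(the ruby in chest 2 | the guide opened chest 1) = (3/11) / (4/11) = 3/4.

3/4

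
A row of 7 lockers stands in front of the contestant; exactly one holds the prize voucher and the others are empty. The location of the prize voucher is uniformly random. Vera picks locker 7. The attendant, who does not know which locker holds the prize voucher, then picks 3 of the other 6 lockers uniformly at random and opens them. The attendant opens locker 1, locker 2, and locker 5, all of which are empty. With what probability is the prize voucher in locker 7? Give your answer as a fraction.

1/4

Because the attendant chose which lockers to open without knowing where the prize voucher is, the choice is independent of the prize location. Learning that none of the 3 opened lockers holds the prize voucher simply rules out those 3 locations and leaves the remaining 4 lockers still equally likely by symmetry.
So P(the prize voucher in locker 7) = 1/4.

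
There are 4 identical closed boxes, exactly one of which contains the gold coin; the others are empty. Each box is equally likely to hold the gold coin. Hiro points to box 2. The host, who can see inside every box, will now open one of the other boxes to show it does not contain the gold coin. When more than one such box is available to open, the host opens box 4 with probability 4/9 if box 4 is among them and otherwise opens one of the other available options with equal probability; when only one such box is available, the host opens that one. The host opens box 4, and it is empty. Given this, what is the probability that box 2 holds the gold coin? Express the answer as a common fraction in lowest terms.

Consider each possible location of the gold coin in turn.
If it is in any of boxes 1, 2, and 3 (prior 1/4 each): box 4 is available, opened with probability 4/9; weight (1/4)·(4/9) = 1/9 each.
If it is in box 4 (prior 1/4): the host opened box 4, so this case is ruled out; weight (1/4)·0 = 0.
The weights sum to 1/3.
So P(the gold coin in box 2 | the host opened box 4) = (1/9) / (1/3) = 1/3.

1/3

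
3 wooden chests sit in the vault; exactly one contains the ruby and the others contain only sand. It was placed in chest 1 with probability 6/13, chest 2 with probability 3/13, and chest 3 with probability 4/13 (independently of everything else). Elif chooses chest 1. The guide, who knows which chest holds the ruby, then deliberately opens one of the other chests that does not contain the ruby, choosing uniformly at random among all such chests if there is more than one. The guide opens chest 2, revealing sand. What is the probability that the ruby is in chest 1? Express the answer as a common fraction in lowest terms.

Apply Bayes' rule, conditioning on where the ruby actually is.
If it is in chest 1 (prior 6/13): the guide has 2 equally likely choices, so probability 1/2; weight (6/13)·(1/2) = 3/13.
If it is in chest 2 (prior 3/13): the guide opened chest 2, so this case is ruled out; weight (3/13)·0 = 0.
If it is in chest 3 (prior 4/13): the guide has no choice, probability 1; weight (4/13)·1 = 4/13.
The weights sum to 7/13.
So P(the ruby in chest 1 | the guide opened chest 2) = (3/13) / (7/13) = 3/7.

3/7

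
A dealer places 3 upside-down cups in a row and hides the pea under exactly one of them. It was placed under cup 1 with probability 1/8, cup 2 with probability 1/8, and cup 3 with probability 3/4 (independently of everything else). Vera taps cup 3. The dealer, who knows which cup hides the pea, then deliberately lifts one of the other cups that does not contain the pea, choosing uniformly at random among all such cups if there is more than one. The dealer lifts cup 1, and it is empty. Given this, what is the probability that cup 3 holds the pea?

Condition on the true location of the pea.
If it is under cup 1 (prior 1/8): the dealer opened cup 1, so this case is ruled out; weight (1/8)·0 = 0.
If it is under cup 2 (prior 1/8): the dealer has no choice, probability 1; weight (1/8)·1 = 1/8.
If it is under cup 3 (prior 3/4): the dealer has 2 equally likely choices, so probability 1/2; weight (3/4)·(1/2) = 3/8.
The weights sum to 1/2.
So P(the pea under cup 3 | the dealer opened cup 1) = (3/8) / (1/2) = 3/4.

3/4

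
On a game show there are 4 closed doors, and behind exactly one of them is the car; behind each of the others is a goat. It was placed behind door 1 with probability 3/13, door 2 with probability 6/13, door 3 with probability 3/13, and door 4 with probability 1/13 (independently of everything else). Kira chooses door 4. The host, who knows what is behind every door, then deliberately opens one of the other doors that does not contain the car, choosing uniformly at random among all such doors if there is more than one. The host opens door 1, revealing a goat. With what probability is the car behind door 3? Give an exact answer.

Condition on the true location of the car.
If it is behind door 1 (prior 3/13): the host opened door 1, so this case is ruled out; weight (3/13)·0 = 0.
If it is behind door 2 (prior 6/13): the host has 2 equally likely choices, so probability 1/2; weight (6/13)·(1/2) = 3/13.
If it is behind door 3 (prior 3/13): the host has 2 equally likely choices, so probability 1/2; weight (3/13)·(1/2) = 3/26.
If it is behind door 4 (prior 1/13): the host has 3 equally likely choices, so probability 1/3; weight (1/13)·(1/3) = 1/39.
The weights sum to 29/78.
So P(the car behind door 3 | the host opened door 1) = (3/26) / (29/78) = 9/29.

9/29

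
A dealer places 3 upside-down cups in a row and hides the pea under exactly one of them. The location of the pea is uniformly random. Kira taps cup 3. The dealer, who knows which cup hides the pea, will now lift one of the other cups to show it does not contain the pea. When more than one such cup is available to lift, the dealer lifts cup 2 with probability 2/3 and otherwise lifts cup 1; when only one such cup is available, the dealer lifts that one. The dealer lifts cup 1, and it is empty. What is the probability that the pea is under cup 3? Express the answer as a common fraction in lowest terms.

1/4

Condition on the true location of the pea.
If it is under cup 1 (prior 1/3): the dealer opened cup 1, so this case is ruled out; weight (1/3)·0 = 0.
If it is under cup 2 (prior 1/3): only cup 1 is available, probability 1; weight (1/3)·1 = 1/3.
If it is under cup 3 (prior 1/3): cup 2 is available but not opened, probability 1/3; weight (1/3)·(1/3) = 1/9.
The weights sum to 4/9.
So P(the pea under cup 3 | the dealer opened cup 1) = (1/9) / (4/9) = 1/4.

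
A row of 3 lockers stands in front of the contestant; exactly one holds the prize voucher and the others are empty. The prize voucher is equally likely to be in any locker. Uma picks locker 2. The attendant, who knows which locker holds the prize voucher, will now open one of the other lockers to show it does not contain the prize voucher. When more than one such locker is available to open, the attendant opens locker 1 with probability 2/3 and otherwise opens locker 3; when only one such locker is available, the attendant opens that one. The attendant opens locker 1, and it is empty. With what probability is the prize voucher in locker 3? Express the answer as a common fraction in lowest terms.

Apply Bayes' rule, conditioning on where the prize voucher actually is.
If it is in locker 1 (prior 1/3): the attendant opened locker 1, so this case is ruled out; weight (1/3)·0 = 0.
If it is in locker 2 (prior 1/3): locker 1 is available, opened with probability 2/3; weight (1/3)·(2/3) = 2/9.
If it is in locker 3 (prior 1/3): only locker 1 is available, probability 1; weight (1/3)·1 = 1/3.
The weights sum to 5/9.
So P(the prize voucher in locker 3 | the attendant opened locker 1) = (1/3) / (5/9) = 3/5.

3/5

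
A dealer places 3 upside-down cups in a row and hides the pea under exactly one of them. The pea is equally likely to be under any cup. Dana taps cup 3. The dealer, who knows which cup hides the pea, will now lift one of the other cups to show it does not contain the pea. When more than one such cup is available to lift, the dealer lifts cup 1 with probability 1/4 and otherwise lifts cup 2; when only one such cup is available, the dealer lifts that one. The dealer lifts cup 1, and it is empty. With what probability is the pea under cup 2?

Condition on the true location of the pea.
If it is under cup 1 (prior 1/3): the dealer opened cup 1, so this case is ruled out; weight (1/3)·0 = 0.
If it is under cup 2 (prior 1/3): only cup 1 is available, probability 1; weight (1/3)·1 = 1/3.
If it is under cup 3 (prior 1/3): cup 1 is available, opened with probability 1/4; weight (1/3)·(1/4) = 1/12.
The weights sum to 5/12.
So P(the pea under cup 2 | the dealer opened cup 1) = (1/3) / (5/12) = 4/5.

4/5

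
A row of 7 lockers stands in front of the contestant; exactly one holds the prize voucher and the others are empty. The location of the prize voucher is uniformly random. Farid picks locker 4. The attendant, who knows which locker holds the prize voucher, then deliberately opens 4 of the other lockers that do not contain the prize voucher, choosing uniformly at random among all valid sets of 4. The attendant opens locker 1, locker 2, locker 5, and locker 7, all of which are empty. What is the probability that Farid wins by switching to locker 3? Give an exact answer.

3/7

Consider each possible location of the prize voucher in turn.
If it is in any of lockers 1, 2, 5, and 7 (prior 1/7 each): that locker was opened and seen not to hold the prize — ruled out; weight (1/7)·0 = 0 each.
If it is in either of lockers 3 and 6 (prior 1/7 each): the attendant has 5 equally likely choices, so probability 1/5; weight (1/7)·(1/5) = 1/35 each.
If it is in locker 4 (prior 1/7): the attendant has 15 equally likely choices, so probability 1/15; weight (1/7)·(1/15) = 1/105.
The weights sum to 1/15.
So P(the prize voucher in locker 3 | the attendant opened locker 1, locker 2, locker 5, and locker 7) = (1/35) / (1/15) = 3/7.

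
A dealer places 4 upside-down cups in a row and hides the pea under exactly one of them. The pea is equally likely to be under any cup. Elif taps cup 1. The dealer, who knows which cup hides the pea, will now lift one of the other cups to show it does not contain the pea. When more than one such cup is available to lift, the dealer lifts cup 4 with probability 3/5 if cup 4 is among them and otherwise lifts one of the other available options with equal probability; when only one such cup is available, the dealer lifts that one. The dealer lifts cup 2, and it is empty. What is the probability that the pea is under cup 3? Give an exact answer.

4/11

Consider each possible location of the pea in turn.
If it is under cup 1 (prior 1/4): cup 4 is available but not opened; cup 2 gets probability (1 − 3/5)/2 = 1/5; weight (1/4)·(1/5) = 1/20.
If it is under cup 2 (prior 1/4): the dealer opened cup 2, so this case is ruled out; weight (1/4)·0 = 0.
If it is under cup 3 (prior 1/4): cup 4 is available but not opened, probability 2/5; weight (1/4)·(2/5) = 1/10.
If it is under cup 4 (prior 1/4): cup 4 holds the prize so is unavailable; the dealer chooses uniformly among the 2 others, probability 1/2; weight (1/4)·(1/2) = 1/8.
The weights sum to 11/40.
So P(the pea under cup 3 | the dealer opened cup 2) = (1/10) / (11/40) = 4/11.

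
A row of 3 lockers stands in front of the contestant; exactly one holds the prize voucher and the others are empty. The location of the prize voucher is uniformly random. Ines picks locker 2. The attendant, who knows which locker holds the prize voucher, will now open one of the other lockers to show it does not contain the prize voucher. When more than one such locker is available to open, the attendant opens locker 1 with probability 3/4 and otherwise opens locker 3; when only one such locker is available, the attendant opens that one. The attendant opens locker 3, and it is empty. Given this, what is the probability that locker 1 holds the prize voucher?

Consider each possible location of the prize voucher in turn.
If it is in locker 1 (prior 1/3): only locker 3 is available, probability 1; weight (1/3)·1 = 1/3.
If it is in locker 2 (prior 1/3): locker 1 is available but not opened, probability 1/4; weight (1/3)·(1/4) = 1/12.
If it is in locker 3 (prior 1/3): the attendant opened locker 3, so this case is ruled out; weight (1/3)·0 = 0.
The weights sum to 5/12.
So P(the prize voucher in locker 1 | the attendant opened locker 3) = (1/3) / (5/12) = 4/5.

4/5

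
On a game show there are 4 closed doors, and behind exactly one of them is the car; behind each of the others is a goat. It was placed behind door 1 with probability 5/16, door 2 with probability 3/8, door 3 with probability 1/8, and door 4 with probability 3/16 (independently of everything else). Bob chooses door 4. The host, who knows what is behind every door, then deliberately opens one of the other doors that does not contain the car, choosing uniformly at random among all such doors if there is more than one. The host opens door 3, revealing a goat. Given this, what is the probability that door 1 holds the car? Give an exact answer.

5/13

Condition on the true location of the car.
If it is behind door 1 (prior 5/16): the host has 2 equally likely choices, so probability 1/2; weight (5/16)·(1/2) = 5/32.
If it is behind door 2 (prior 3/8): the host has 2 equally likely choices, so probability 1/2; weight (3/8)·(1/2) = 3/16.
If it is behind door 3 (prior 1/8): the host opened door 3, so this case is ruled out; weight (1/8)·0 = 0.
If it is behind door 4 (prior 3/16): the host has 3 equally likely choices, so probability 1/3; weight (3/16)·(1/3) = 1/16.
The weights sum to 13/32.
So P(the car behind door 1 | the host opened door 3) = (5/32) / (13/32) = 5/13.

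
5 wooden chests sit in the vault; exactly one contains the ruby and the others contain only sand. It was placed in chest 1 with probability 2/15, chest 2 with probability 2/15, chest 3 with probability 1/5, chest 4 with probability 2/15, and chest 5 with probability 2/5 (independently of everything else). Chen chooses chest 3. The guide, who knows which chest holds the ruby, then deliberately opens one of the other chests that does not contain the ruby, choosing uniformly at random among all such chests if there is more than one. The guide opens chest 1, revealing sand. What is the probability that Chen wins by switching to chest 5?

24/49

Consider each possible location of the ruby in turn.
If it is in chest 1 (prior 2/15): the guide opened chest 1, so this case is ruled out; weight (2/15)·0 = 0.
If it is in either of chests 2 and 4 (prior 2/15 each): the guide has 3 equally likely choices, so probability 1/3; weight (2/15)·(1/3) = 2/45 each.
If it is in chest 3 (prior 1/5): the guide has 4 equally likely choices, so probability 1/4; weight (1/5)·(1/4) = 1/20.
If it is in chest 5 (prior 2/5): the guide has 3 equally likely choices, so probability 1/3; weight (2/5)·(1/3) = 2/15.
The weights sum to 49/180.
So P(the ruby in chest 5 | the guide opened chest 1) = (2/15) / (49/180) = 24/49.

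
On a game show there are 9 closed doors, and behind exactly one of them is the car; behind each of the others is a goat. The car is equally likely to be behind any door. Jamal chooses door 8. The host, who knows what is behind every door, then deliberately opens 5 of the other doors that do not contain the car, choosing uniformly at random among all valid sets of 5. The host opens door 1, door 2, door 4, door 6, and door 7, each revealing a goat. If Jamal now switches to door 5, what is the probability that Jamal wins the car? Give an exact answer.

8/27

Condition on the true location of the car.
If it is behind any of doors 1, 2, 4, 6, and 7 (prior 1/9 each): that door was opened and seen not to hold the prize — ruled out; weight (1/9)·0 = 0 each.
If it is behind any of doors 3, 5, and 9 (prior 1/9 each): the host has 21 equally likely choices, so probability 1/21; weight (1/9)·(1/21) = 1/189 each.
If it is behind door 8 (prior 1/9): the host has 56 equally likely choices, so probability 1/56; weight (1/9)·(1/56) = 1/504.
The weights sum to 1/56.
So P(the car behind door 5 | the host opened door 1, door 2, door 4, door 6, and door 7) = (1/189) / (1/56) = 8/27.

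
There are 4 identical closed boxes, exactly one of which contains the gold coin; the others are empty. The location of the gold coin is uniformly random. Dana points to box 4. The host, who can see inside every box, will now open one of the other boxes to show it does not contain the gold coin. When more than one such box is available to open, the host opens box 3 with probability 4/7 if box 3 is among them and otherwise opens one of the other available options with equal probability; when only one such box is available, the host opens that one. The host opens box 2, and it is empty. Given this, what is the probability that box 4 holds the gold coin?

Consider each possible location of the gold coin in turn.
If it is in box 1 (prior 1/4): box 3 is available but not opened, probability 3/7; weight (1/4)·(3/7) = 3/28.
If it is in box 2 (prior 1/4): the host opened box 2, so this case is ruled out; weight (1/4)·0 = 0.
If it is in box 3 (prior 1/4): box 3 holds the prize so is unavailable; the host chooses uniformly among the 2 others, probability 1/2; weight (1/4)·(1/2) = 1/8.
If it is in box 4 (prior 1/4): box 3 is available but not opened; box 2 gets probability (1 − 4/7)/2 = 3/14; weight (1/4)·(3/14) = 3/56.
The weights sum to 2/7.
So P(the gold coin in box 4 | the host opened box 2) = (3/56) / (2/7) = 3/16.

3/16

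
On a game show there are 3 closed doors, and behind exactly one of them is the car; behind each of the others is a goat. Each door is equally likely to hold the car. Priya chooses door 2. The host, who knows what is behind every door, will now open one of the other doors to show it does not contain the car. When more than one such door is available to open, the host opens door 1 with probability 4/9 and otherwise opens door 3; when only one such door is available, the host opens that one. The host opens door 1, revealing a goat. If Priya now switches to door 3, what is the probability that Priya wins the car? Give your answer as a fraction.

Apply Bayes' rule, conditioning on where the car actually is.
If it is behind door 1 (prior 1/3): the host opened door 1, so this case is ruled out; weight (1/3)·0 = 0.
If it is behind door 2 (prior 1/3): door 1 is available, opened with probability 4/9; weight (1/3)·(4/9) = 4/27.
If it is behind door 3 (prior 1/3): only door 1 is available, probability 1; weight (1/3)·1 = 1/3.
The weights sum to 13/27.
So P(the car behind door 3 | the host opened door 1) = (1/3) / (13/27) = 9/13.

9/13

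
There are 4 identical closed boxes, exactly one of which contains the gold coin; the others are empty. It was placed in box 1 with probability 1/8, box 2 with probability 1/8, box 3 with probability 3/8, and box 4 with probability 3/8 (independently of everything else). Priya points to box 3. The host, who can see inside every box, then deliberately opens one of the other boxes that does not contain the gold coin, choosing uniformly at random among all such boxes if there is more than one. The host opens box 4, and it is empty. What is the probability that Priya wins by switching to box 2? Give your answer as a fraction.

1/4

Consider each possible location of the gold coin in turn.
If it is in either of boxes 1 and 2 (prior 1/8 each): the host has 2 equally likely choices, so probability 1/2; weight (1/8)·(1/2) = 1/16 each.
If it is in box 3 (prior 3/8): the host has 3 equally likely choices, so probability 1/3; weight (3/8)·(1/3) = 1/8.
If it is in box 4 (prior 3/8): the host opened box 4, so this case is ruled out; weight (3/8)·0 = 0.
The weights sum to 1/4.
So P(the gold coin in box 2 | the host opened box 4) = (1/16) / (1/4) = 1/4.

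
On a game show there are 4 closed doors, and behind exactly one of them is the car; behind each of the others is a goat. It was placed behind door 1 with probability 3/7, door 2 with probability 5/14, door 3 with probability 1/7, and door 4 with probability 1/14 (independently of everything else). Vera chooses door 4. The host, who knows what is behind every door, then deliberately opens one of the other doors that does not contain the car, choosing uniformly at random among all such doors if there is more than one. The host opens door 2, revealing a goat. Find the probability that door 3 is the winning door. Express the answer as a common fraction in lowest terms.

3/13

Apply Bayes' rule, conditioning on where the car actually is.
If it is behind door 1 (prior 3/7): the host has 2 equally likely choices, so probability 1/2; weight (3/7)·(1/2) = 3/14.
If it is behind door 2 (prior 5/14): the host opened door 2, so this case is ruled out; weight (5/14)·0 = 0.
If it is behind door 3 (prior 1/7): the host has 2 equally likely choices, so probability 1/2; weight (1/7)·(1/2) = 1/14.
If it is behind door 4 (prior 1/14): the host has 3 equally likely choices, so probability 1/3; weight (1/14)·(1/3) = 1/42.
The weights sum to 13/42.
So P(the car behind door 3 | the host opened door 2) = (1/14) / (13/42) = 3/13.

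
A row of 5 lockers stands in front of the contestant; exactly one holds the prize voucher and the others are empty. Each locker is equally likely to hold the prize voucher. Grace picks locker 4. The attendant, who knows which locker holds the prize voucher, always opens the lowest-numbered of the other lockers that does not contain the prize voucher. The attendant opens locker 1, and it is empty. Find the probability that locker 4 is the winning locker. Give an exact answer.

Consider each possible location of the prize voucher in turn.
If it is in locker 1 (prior 1/5): the attendant opened locker 1, so this case is ruled out; weight (1/5)·0 = 0.
If it is in any of lockers 2, 3, 4, and 5 (prior 1/5 each): locker 1 is the lowest-numbered option available, probability 1; weight (1/5)·1 = 1/5 each.
The weights sum to 4/5.
So P(the prize voucher in locker 4 | the attendant opened locker 1) = (1/5) / (4/5) = 1/4.

1/4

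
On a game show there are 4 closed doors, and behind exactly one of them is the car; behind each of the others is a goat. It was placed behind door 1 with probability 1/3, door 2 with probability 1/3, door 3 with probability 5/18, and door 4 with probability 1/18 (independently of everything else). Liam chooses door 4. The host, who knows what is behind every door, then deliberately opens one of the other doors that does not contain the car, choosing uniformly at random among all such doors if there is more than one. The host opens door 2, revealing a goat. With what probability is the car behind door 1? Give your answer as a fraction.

18/35

Consider each possible location of the car in turn.
If it is behind door 1 (prior 1/3): the host has 2 equally likely choices, so probability 1/2; weight (1/3)·(1/2) = 1/6.
If it is behind door 2 (prior 1/3): the host opened door 2, so this case is ruled out; weight (1/3)·0 = 0.
If it is behind door 3 (prior 5/18): the host has 2 equally likely choices, so probability 1/2; weight (5/18)·(1/2) = 5/36.
If it is behind door 4 (prior 1/18): the host has 3 equally likely choices, so probability 1/3; weight (1/18)·(1/3) = 1/54.
The weights sum to 35/108.
So P(the car behind door 1 | the host opened door 2) = (1/6) / (35/108) = 18/35.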